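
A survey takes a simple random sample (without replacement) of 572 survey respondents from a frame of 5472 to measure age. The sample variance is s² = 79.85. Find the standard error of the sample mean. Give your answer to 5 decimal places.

Under SRS without replacement, Var(ȳ) = (1 − f)·s²/n with f = n/N = 572/5472 = 0.10453216.
Var(ȳ) = (1 − 0.10453216)·79.85/572 = 0.89546784·0.1395979 = 0.12500543.
SE(ȳ) = √(0.12500543) = 0.35356.

0.35356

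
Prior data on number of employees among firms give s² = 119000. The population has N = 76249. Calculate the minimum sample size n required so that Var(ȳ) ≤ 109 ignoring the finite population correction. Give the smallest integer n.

Without fpc, n₀ = s²/D = 119000/109 = 1091.7431.
Rounding up, n = 1092.

1092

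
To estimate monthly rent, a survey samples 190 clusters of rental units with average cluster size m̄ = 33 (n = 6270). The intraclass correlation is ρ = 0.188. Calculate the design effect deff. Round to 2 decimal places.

deff = 1 + (33 − 1)·0.188 = 1 + 6.016 = 7.016.

7.02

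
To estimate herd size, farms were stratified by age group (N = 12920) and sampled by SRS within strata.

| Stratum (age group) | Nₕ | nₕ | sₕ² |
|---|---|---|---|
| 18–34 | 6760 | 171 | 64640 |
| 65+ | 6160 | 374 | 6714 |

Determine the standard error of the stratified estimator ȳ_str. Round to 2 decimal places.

Var(ȳ_str) = Σₕ Wₕ²(1 − fₕ)sₕ²/nₕ with Wₕ = Nₕ/N, N = 12920.
18–34: Wₕ = 0.52321981; term = 0.52321981²·(1 − 0.02529586)·64640/171 = 100.86638.
65+: Wₕ = 0.47678019; term = 0.47678019²·(1 − 0.06071429)·6714/374 = 3.8330444.
Sum = 104.69942.
SE = √(104.69942) = 10.23.

10.23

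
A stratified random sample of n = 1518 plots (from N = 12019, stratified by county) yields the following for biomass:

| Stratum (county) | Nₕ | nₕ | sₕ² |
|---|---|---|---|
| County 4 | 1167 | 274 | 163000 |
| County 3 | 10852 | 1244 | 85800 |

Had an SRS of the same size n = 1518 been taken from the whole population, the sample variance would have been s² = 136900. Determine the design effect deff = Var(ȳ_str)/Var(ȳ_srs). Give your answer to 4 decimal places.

0.6863

Var(ȳ_str) = Σ Wₕ²(1−fₕ)sₕ²/nₕ with Wₕ = Nₕ/12019:
  County 4: (1167/12019)²·(1−274/1167)·163000/274 = 4.2916341
  County 3: (10852/12019)²·(1−1244/10852)·85800/1244 = 49.782078
  → Var(ȳ_str) = 54.073712.
Var(ȳ_srs) = (1 − 1518/12019)·136900/1518 = 78.794155.
deff = 54.073712 / 78.794155 = 0.6863.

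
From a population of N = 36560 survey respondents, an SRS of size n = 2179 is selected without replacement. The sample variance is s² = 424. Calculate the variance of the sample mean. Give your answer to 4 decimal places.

0.1830

Under SRS without replacement, Var(ȳ) = (1 − f)·s²/n with f = n/N = 2179/36560 = 0.05960066.
Var(ȳ) = (1 − 0.05960066)·424/2179 = 0.94039934·0.19458467 = 0.1829873.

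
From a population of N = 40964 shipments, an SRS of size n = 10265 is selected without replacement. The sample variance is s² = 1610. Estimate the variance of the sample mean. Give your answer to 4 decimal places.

Under SRS without replacement, Var(ȳ) = (1 − f)·s²/n with f = n/N = 10265/40964 = 0.25058588.
Var(ȳ) = (1 − 0.25058588)·1610/10265 = 0.74941412·0.15684364 = 0.11754084.

0.1175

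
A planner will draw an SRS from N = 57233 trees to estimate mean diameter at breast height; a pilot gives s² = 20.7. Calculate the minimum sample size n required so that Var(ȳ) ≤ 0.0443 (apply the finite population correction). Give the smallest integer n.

464

Without fpc, n₀ = s²/D = 20.7/0.0443 = 467.2686.
With fpc, (1 − n/N)·s²/n ≤ D requires n ≥ n₀/(1 + n₀/N) = 467.2686/(1 + 467.2686/57233) = 463.4846.
Rounding up, n = 464.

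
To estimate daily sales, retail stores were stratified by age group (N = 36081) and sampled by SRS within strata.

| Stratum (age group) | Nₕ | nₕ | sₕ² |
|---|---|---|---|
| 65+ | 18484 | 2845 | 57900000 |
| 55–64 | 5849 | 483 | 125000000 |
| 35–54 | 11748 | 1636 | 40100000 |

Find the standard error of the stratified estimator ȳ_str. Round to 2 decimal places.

Var(ȳ_str) = Σₕ Wₕ²(1 − fₕ)sₕ²/nₕ with Wₕ = Nₕ/N, N = 36081.
65+: Wₕ = 0.51229179; term = 0.51229179²·(1 − 0.15391690)·57900000/2845 = 4519.0183.
55–64: Wₕ = 0.16210748; term = 0.16210748²·(1 − 0.08257822)·125000000/483 = 6239.3312.
35–54: Wₕ = 0.32560073; term = 0.32560073²·(1 − 0.13925775)·40100000/1636 = 2236.6856.
Sum = 12995.035.
SE = √(12995.035) = 114.00.

114.00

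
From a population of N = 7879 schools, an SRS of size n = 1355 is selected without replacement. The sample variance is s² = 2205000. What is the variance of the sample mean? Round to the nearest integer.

Under SRS without replacement, Var(ȳ) = (1 − f)·s²/n with f = n/N = 1355/7879 = 0.17197614.
Var(ȳ) = (1 − 0.17197614)·2205000/1355 = 0.82802386·1627.3063 = 1347.4484.

1347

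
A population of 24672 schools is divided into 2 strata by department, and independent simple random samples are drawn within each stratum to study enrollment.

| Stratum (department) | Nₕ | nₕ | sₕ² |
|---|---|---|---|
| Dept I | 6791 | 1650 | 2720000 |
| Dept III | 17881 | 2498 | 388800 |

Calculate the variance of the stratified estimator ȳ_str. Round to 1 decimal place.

Var(ȳ_str) = Σₕ Wₕ²(1 − fₕ)sₕ²/nₕ with Wₕ = Nₕ/N, N = 24672.
Dept I: Wₕ = 0.27525130; term = 0.27525130²·(1 − 0.24296863)·2720000/1650 = 94.54914.
Dept III: Wₕ = 0.72474870; term = 0.72474870²·(1 − 0.13970136)·388800/2498 = 70.332807.
Sum = 164.88195.

164.9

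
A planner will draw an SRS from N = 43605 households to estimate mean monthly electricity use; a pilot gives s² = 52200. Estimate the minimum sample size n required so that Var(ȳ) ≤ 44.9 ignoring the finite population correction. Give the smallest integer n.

Without fpc, n₀ = s²/D = 52200/44.9 = 1162.5835.
Rounding up, n = 1163.

1163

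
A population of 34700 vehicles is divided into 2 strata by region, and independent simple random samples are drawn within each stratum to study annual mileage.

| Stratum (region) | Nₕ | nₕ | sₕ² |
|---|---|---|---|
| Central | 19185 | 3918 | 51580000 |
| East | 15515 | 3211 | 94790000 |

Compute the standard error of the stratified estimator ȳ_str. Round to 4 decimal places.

88.7837

Var(ȳ_str) = Σₕ Wₕ²(1 − fₕ)sₕ²/nₕ with Wₕ = Nₕ/N, N = 34700.
Central: Wₕ = 0.55288184; term = 0.55288184²·(1 − 0.20422205)·51580000/3918 = 3202.3844.
East: Wₕ = 0.44711816; term = 0.44711816²·(1 − 0.20696101)·94790000/3211 = 4680.1672.
Sum = 7882.5516.
SE = √(7882.5516) = 88.7837.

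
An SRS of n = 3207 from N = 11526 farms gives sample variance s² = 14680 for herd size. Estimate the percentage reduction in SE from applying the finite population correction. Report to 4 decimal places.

f = n/N = 3207/11526 = 0.27824050.
SE_no-fpc = √(s²/n) = 2.1395062; SE_fpc = √((1−f)s²/n) = 1.8176481.
Ratio = √(1−f) = 0.84956430. Reduction = 100·(1 − 0.84956430) = 15.0436%.

15.0436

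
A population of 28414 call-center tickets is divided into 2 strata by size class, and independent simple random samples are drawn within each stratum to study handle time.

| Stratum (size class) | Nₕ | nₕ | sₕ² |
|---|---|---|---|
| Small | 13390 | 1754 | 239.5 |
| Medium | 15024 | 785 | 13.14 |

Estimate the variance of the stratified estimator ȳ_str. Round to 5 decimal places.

Var(ȳ_str) = Σₕ Wₕ²(1 − fₕ)sₕ²/nₕ with Wₕ = Nₕ/N, N = 28414.
Small: Wₕ = 0.47124657; term = 0.47124657²·(1 − 0.13099328)·239.5/1754 = 0.026350901.
Medium: Wₕ = 0.52875343; term = 0.52875343²·(1 − 0.05224973)·13.14/785 = 0.0044353308.
Sum = 0.030786232.

0.03079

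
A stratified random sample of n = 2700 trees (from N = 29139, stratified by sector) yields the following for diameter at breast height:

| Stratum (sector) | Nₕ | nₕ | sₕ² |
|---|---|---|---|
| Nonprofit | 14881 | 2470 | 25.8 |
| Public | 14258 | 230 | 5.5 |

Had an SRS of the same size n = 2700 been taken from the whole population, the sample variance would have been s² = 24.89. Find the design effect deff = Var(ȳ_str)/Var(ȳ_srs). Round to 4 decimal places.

0.9451

Var(ȳ_str) = Σ Wₕ²(1−fₕ)sₕ²/nₕ with Wₕ = Nₕ/29139:
  Nonprofit: (14881/29139)²·(1−2470/14881)·25.8/2470 = 0.0022720211
  Public: (14258/29139)²·(1−230/14258)·5.5/230 = 0.0056330024
  → Var(ȳ_str) = 0.0079050235.
Var(ȳ_srs) = (1 − 2700/29139)·24.89/2700 = 0.0083643368.
deff = 0.0079050235 / 0.0083643368 = 0.9451.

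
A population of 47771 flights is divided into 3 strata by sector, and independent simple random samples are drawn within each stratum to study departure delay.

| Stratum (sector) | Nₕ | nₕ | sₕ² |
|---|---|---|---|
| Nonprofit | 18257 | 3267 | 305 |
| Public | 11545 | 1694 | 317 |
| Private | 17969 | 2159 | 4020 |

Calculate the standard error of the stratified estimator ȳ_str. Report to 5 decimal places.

Var(ȳ_str) = Σₕ Wₕ²(1 − fₕ)sₕ²/nₕ with Wₕ = Nₕ/N, N = 47771.
Nonprofit: Wₕ = 0.38217747; term = 0.38217747²·(1 − 0.17894506)·305/3267 = 0.011195747.
Public: Wₕ = 0.24167382; term = 0.24167382²·(1 − 0.14673019)·317/1694 = 0.0093259149.
Private: Wₕ = 0.37614871; term = 0.37614871²·(1 − 0.12015137)·4020/2159 = 0.23179311.
Sum = 0.25231477.
SE = √(0.25231477) = 0.50231.

0.50231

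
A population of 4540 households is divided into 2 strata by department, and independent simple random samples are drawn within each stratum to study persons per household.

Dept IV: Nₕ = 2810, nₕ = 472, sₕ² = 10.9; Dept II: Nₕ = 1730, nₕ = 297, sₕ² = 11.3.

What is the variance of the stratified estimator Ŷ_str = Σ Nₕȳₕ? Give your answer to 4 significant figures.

Var(Ŷ_str) = Σₕ Nₕ²(1 − fₕ)sₕ²/nₕ.
Dept IV: 2810²·(1 − 472/2810)·10.9/472 = 151717.38.
Dept II: 1730²·(1 − 297/1730)·11.3/297 = 94322.279.
Sum = 246039.66.

246000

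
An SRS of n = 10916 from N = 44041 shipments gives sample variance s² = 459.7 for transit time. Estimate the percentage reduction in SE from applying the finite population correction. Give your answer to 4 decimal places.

13.2740

f = n/N = 10916/44041 = 0.24785995.
SE_no-fpc = √(s²/n) = 0.20521329; SE_fpc = √((1−f)s²/n) = 0.1779733.
Ratio = √(1−f) = 0.86726008. Reduction = 100·(1 − 0.86726008) = 13.2740%.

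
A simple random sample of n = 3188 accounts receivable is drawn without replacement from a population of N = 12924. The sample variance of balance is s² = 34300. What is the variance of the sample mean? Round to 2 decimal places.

8.11

Under SRS without replacement, Var(ȳ) = (1 − f)·s²/n with f = n/N = 3188/12924 = 0.24667286.
Var(ȳ) = (1 − 0.24667286)·34300/3188 = 0.75332714·10.759097 = 8.1051195.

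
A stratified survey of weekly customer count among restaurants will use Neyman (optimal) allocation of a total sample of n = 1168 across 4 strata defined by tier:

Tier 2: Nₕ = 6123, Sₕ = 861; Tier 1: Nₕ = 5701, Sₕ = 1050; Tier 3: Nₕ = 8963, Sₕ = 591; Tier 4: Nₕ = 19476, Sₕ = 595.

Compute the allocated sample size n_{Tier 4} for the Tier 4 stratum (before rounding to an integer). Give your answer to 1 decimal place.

480.9

Neyman allocation: nₕ = n·NₕSₕ / Σⱼ NⱼSⱼ.
Σ NⱼSⱼ = 6123·861 + 5701·1050 + 8963·591 + 19476·595 = 2.8143306 × 10^7.
n_{Tier 4} = 1168·19476·595 / (2.8143306 × 10^7) = 480.9.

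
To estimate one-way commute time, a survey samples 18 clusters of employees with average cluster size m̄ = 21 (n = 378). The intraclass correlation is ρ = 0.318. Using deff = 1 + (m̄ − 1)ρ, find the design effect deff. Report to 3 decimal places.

deff = 1 + (21 − 1)·0.318 = 1 + 6.36 = 7.36.

7.360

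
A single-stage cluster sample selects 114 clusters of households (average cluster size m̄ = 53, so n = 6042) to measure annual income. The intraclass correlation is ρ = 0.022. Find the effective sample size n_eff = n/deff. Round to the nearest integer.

deff = 1 + (53 − 1)·0.022 = 1 + 1.144 = 2.144.
n_eff = 6042 / 2.144 = 2818.

2818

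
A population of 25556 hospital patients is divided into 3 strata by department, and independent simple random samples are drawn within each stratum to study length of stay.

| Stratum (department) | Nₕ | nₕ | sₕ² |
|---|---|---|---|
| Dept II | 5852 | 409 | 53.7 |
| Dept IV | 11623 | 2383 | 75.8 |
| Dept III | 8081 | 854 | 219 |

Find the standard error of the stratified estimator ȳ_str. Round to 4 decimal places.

Var(ȳ_str) = Σₕ Wₕ²(1 − fₕ)sₕ²/nₕ with Wₕ = Nₕ/N, N = 25556.
Dept II: Wₕ = 0.22898732; term = 0.22898732²·(1 − 0.06989064)·53.7/409 = 0.0064033593.
Dept IV: Wₕ = 0.45480513; term = 0.45480513²·(1 − 0.20502452)·75.8/2383 = 0.0052305772.
Dept III: Wₕ = 0.31620754; term = 0.31620754²·(1 − 0.10567999)·219/854 = 0.022931034.
Sum = 0.034564971.
SE = √(0.034564971) = 0.1859.

0.1859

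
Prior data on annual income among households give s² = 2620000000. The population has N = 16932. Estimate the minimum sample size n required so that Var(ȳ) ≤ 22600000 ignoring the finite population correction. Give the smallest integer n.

116

Without fpc, n₀ = s²/D = 2620000000/22600000 = 115.9292.
Rounding up, n = 116.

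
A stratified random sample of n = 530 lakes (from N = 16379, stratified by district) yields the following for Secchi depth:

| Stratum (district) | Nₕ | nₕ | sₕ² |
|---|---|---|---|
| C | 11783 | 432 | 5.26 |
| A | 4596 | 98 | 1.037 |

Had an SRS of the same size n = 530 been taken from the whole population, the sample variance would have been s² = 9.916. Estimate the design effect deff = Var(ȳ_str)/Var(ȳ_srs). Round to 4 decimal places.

Var(ȳ_str) = Σ Wₕ²(1−fₕ)sₕ²/nₕ with Wₕ = Nₕ/16379:
  C: (11783/16379)²·(1−432/11783)·5.26/432 = 0.0060703989
  A: (4596/16379)²·(1−98/4596)·1.037/98 = 8.1541254 × 10^-4
  → Var(ȳ_str) = 0.0068858114.
Var(ȳ_srs) = (1 − 530/16379)·9.916/530 = 0.018104025.
deff = 0.0068858114 / 0.018104025 = 0.3803.

0.3803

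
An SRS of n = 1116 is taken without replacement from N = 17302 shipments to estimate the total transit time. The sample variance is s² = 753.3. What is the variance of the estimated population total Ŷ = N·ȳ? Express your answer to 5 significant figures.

1.8903 × 10^8

Var(Ŷ) = N²·Var(ȳ) = N²·(1 − n/N)·s²/n.
f = 1116/17302 = 0.06450121; Var(ȳ) = 0.93549879·753.3/1116 = 0.63146168.
Var(Ŷ) = 17302² · 0.63146168 = 1.8903387 × 10^8.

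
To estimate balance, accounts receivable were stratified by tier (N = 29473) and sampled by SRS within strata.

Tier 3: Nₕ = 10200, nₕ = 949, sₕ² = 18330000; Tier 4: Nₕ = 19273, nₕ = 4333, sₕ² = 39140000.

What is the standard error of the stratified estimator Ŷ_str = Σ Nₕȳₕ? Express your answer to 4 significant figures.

2.103 × 10^6

Var(Ŷ_str) = Σₕ Nₕ²(1 − fₕ)sₕ²/nₕ.
Tier 3: 10200²·(1 − 949/10200)·18330000/949 = 1.8225737 × 10^12.
Tier 4: 19273²·(1 − 4333/19273)·39140000/4333 = 2.6009503 × 10^12.
Sum = 4.423524 × 10^12.
SE = √(4.423524 × 10^12) = 2.103 × 10^6.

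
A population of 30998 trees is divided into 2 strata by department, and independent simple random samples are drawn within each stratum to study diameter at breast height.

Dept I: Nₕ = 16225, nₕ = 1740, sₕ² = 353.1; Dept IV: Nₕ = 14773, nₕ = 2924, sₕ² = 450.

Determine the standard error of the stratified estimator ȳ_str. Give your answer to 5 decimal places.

0.27869

Var(ȳ_str) = Σₕ Wₕ²(1 − fₕ)sₕ²/nₕ with Wₕ = Nₕ/N, N = 30998.
Dept I: Wₕ = 0.52342087; term = 0.52342087²·(1 − 0.10724191)·353.1/1740 = 0.049634577.
Dept IV: Wₕ = 0.47657913; term = 0.47657913²·(1 − 0.19792865)·450/2924 = 0.028036138.
Sum = 0.077670715.
SE = √(0.077670715) = 0.27869.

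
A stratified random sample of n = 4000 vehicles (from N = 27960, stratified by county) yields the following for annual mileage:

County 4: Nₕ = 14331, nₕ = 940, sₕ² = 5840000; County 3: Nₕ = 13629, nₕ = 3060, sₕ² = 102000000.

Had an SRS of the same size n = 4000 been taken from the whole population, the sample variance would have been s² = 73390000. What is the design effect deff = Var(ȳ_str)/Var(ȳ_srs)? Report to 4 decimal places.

0.4876

Var(ȳ_str) = Σ Wₕ²(1−fₕ)sₕ²/nₕ with Wₕ = Nₕ/27960:
  County 4: (14331/27960)²·(1−940/14331)·5840000/940 = 1525.1065
  County 3: (13629/27960)²·(1−3060/13629)·102000000/3060 = 6141.8938
  → Var(ȳ_str) = 7667.0003.
Var(ȳ_srs) = (1 − 4000/27960)·73390000/4000 = 15722.679.
deff = 7667.0003 / 15722.679 = 0.4876.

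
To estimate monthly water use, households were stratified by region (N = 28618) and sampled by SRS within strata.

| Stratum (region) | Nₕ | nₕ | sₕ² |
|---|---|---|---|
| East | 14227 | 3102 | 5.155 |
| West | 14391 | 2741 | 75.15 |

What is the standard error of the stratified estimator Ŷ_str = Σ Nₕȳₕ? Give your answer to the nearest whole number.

2204

Var(Ŷ_str) = Σₕ Nₕ²(1 − fₕ)sₕ²/nₕ.
East: 14227²·(1 − 3102/14227)·5.155/3102 = 263026.94.
West: 14391²·(1 − 2741/14391)·75.15/2741 = 4.5966014 × 10^6.
Sum = 4.8596283 × 10^6.
SE = √(4.8596283 × 10^6) = 2204.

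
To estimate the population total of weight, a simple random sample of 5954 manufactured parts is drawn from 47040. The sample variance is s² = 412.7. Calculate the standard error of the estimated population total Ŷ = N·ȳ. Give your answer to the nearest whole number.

11574

Var(Ŷ) = N²·Var(ȳ) = N²·(1 − n/N)·s²/n.
f = 5954/47040 = 0.12657313; Var(ȳ) = 0.87342687·412.7/5954 = 0.060541362.
Var(Ŷ) = 47040² · 0.060541362 = 1.339636 × 10^8.
SE(Ŷ) = √(1.339636 × 10^8) = 11574.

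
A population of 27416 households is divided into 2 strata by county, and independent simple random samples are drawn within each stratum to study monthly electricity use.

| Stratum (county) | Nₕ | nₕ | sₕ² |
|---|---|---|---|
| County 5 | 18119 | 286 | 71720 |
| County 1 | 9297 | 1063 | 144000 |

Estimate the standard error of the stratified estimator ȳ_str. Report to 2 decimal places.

11.03

Var(ȳ_str) = Σₕ Wₕ²(1 − fₕ)sₕ²/nₕ with Wₕ = Nₕ/N, N = 27416.
County 5: Wₕ = 0.66089145; term = 0.66089145²·(1 − 0.01578454)·71720/286 = 107.80147.
County 1: Wₕ = 0.33910855; term = 0.33910855²·(1 − 0.11433796)·144000/1063 = 13.796685.
Sum = 121.59816.
SE = √(121.59816) = 11.03.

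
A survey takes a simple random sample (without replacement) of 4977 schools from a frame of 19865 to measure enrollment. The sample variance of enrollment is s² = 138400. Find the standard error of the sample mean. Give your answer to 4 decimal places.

Under SRS without replacement, Var(ȳ) = (1 − f)·s²/n with f = n/N = 4977/19865 = 0.25054115.
Var(ȳ) = (1 − 0.25054115)·138400/4977 = 0.74945885·27.807916 = 20.840889.
SE(ȳ) = √(20.840889) = 4.5652.

4.5652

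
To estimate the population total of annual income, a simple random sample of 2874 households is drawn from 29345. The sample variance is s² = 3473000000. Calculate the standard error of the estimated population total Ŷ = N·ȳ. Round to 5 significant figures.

3.0638 × 10^7

Var(Ŷ) = N²·Var(ȳ) = N²·(1 − n/N)·s²/n.
f = 2874/29345 = 0.09793832; Var(ȳ) = 0.90206168·3473000000/2874 = 1.0900697 × 10^6.
Var(Ŷ) = 29345² · (1.0900697 × 10^6) = 9.3869066 × 10^14.
SE(Ŷ) = √(9.3869066 × 10^14) = 3.0638 × 10^7.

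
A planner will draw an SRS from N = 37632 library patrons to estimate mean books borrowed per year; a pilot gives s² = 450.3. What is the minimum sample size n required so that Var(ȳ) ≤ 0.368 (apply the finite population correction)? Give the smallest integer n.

1186

Without fpc, n₀ = s²/D = 450.3/0.368 = 1223.6413.
With fpc, (1 − n/N)·s²/n ≤ D requires n ≥ n₀/(1 + n₀/N) = 1223.6413/(1 + 1223.6413/37632) = 1185.1064.
Rounding up, n = 1186.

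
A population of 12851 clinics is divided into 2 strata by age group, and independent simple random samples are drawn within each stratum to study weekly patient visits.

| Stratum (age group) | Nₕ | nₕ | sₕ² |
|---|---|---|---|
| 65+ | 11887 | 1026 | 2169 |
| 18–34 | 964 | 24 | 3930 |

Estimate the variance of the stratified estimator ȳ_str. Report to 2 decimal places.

Var(ȳ_str) = Σₕ Wₕ²(1 − fₕ)sₕ²/nₕ with Wₕ = Nₕ/N, N = 12851.
65+: Wₕ = 0.92498638; term = 0.92498638²·(1 − 0.08631278)·2169/1026 = 1.6526482.
18–34: Wₕ = 0.07501362; term = 0.07501362²·(1 − 0.02489627)·3930/24 = 0.89848814.
Sum = 2.5511363.

2.55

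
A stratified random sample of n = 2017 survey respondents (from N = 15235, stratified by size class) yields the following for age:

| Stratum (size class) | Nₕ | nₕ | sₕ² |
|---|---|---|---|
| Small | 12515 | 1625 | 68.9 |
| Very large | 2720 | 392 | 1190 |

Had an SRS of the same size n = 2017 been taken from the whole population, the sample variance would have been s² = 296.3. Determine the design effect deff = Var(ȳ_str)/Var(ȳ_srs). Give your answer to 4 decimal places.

Var(ȳ_str) = Σ Wₕ²(1−fₕ)sₕ²/nₕ with Wₕ = Nₕ/15235:
  Small: (12515/15235)²·(1−1625/12515)·68.9/1625 = 0.024896579
  Very large: (2720/15235)²·(1−392/2720)·1190/392 = 0.082818595
  → Var(ȳ_str) = 0.10771517.
Var(ȳ_srs) = (1 − 2017/15235)·296.3/2017 = 0.1274527.
deff = 0.10771517 / 0.1274527 = 0.8451.

0.8451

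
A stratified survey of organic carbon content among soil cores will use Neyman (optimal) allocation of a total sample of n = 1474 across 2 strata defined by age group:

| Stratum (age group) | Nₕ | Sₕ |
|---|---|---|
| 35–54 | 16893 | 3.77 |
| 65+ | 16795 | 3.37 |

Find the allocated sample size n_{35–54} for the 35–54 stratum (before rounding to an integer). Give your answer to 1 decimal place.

780.4

Neyman allocation: nₕ = n·NₕSₕ / Σⱼ NⱼSⱼ.
Σ NⱼSⱼ = 16893·3.77 + 16795·3.37 = 120285.76.
n_{35–54} = 1474·16893·3.77 / 120285.76 = 780.4.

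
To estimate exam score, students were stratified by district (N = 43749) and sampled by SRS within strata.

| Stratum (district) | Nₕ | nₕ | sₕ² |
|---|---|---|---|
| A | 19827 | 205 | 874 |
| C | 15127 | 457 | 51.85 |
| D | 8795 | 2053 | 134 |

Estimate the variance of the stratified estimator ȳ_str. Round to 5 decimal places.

0.88178

Var(ȳ_str) = Σₕ Wₕ²(1 − fₕ)sₕ²/nₕ with Wₕ = Nₕ/N, N = 43749.
A: Wₕ = 0.45319893; term = 0.45319893²·(1 − 0.01033944)·874/205 = 0.86660579.
C: Wₕ = 0.34576790; term = 0.34576790²·(1 − 0.03021088)·51.85/457 = 0.013154648.
D: Wₕ = 0.20103317; term = 0.20103317²·(1 − 0.23342808)·134/2053 = 0.0020221072.
Sum = 0.88178255.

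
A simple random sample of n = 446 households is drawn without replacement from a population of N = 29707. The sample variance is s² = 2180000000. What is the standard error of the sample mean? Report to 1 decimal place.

Under SRS without replacement, Var(ȳ) = (1 − f)·s²/n with f = n/N = 446/29707 = 0.01501330.
Var(ȳ) = (1 − 0.01501330)·2180000000/446 = 0.98498670·4.8878924 × 10^6 = 4.814509 × 10^6.
SE(ȳ) = √(4.814509 × 10^6) = 2194.2.

2194.2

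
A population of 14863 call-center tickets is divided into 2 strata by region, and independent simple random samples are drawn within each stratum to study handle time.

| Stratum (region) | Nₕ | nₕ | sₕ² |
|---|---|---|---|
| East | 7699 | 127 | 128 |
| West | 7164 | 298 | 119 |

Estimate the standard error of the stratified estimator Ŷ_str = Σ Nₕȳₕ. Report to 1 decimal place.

Var(Ŷ_str) = Σₕ Nₕ²(1 − fₕ)sₕ²/nₕ.
East: 7699²·(1 − 127/7699)·128/127 = 5.8755858 × 10^7.
West: 7164²·(1 − 298/7164)·119/298 = 1.9642198 × 10^7.
Sum = 7.8398056 × 10^7.
SE = √(7.8398056 × 10^7) = 8854.3.

8854.3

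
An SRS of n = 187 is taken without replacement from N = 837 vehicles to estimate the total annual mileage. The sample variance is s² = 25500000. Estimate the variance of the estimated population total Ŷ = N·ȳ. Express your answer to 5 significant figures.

Var(Ŷ) = N²·Var(ȳ) = N²·(1 − n/N)·s²/n.
f = 187/837 = 0.22341697; Var(ȳ) = 0.77658303·25500000/187 = 105897.69.
Var(Ŷ) = 837² · 105897.69 = 7.4188639 × 10^10.

7.4189 × 10^10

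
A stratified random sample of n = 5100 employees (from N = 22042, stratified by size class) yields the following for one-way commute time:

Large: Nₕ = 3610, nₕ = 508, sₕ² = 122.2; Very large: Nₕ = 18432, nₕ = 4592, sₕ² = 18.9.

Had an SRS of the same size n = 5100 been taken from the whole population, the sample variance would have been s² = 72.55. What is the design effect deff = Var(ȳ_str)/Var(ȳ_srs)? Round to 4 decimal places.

0.7047

Var(ȳ_str) = Σ Wₕ²(1−fₕ)sₕ²/nₕ with Wₕ = Nₕ/22042:
  Large: (3610/22042)²·(1−508/3610)·122.2/508 = 0.0055443992
  Very large: (18432/22042)²·(1−4592/18432)·18.9/4592 = 0.0021610583
  → Var(ȳ_str) = 0.0077054575.
Var(ȳ_srs) = (1 − 5100/22042)·72.55/5100 = 0.010934047.
deff = 0.0077054575 / 0.010934047 = 0.7047.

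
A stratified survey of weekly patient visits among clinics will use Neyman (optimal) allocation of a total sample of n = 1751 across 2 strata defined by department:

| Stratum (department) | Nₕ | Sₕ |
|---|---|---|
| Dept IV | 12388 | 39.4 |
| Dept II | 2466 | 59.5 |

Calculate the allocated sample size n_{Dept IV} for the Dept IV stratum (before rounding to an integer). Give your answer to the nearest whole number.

Neyman allocation: nₕ = n·NₕSₕ / Σⱼ NⱼSⱼ.
Σ NⱼSⱼ = 12388·39.4 + 2466·59.5 = 634814.2.
n_{Dept IV} = 1751·12388·39.4 / 634814.2 = 1346.

1346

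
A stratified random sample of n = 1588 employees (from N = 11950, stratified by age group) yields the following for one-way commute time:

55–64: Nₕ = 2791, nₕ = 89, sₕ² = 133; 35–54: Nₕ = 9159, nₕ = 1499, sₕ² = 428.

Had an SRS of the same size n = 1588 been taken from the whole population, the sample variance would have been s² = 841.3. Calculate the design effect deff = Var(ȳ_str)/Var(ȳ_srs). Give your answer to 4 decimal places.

0.4771

Var(ȳ_str) = Σ Wₕ²(1−fₕ)sₕ²/nₕ with Wₕ = Nₕ/11950:
  55–64: (2791/11950)²·(1−89/2791)·133/89 = 0.07891708
  35–54: (9159/11950)²·(1−1499/9159)·428/1499 = 0.14027593
  → Var(ȳ_str) = 0.21919301.
Var(ȳ_srs) = (1 − 1588/11950)·841.3/1588 = 0.45938422.
deff = 0.21919301 / 0.45938422 = 0.4771.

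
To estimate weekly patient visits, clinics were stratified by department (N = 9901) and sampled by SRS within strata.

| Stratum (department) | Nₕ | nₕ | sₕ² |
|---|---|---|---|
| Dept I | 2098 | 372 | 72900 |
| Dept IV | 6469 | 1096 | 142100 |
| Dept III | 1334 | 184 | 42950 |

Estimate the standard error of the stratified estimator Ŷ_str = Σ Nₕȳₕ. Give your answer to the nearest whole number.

Var(Ŷ_str) = Σₕ Nₕ²(1 − fₕ)sₕ²/nₕ.
Dept I: 2098²·(1 − 372/2098)·72900/372 = 7.096282 × 10^8.
Dept IV: 6469²·(1 − 1096/6469)·142100/1096 = 4.5064807 × 10^9.
Dept III: 1334²·(1 − 184/1334)·42950/184 = 3.5809562 × 10^8.
Sum = 5.5742045 × 10^9.
SE = √(5.5742045 × 10^9) = 74661.

74661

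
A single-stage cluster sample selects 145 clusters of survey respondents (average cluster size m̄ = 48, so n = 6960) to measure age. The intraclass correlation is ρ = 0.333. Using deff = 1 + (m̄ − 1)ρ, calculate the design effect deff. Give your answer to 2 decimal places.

16.65

deff = 1 + (48 − 1)·0.333 = 1 + 15.651 = 16.651.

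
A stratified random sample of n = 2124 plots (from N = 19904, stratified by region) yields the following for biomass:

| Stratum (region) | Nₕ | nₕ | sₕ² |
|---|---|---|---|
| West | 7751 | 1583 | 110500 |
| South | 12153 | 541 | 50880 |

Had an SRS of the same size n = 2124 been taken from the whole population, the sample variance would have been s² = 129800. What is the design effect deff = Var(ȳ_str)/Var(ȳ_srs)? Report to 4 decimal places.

0.7680

Var(ȳ_str) = Σ Wₕ²(1−fₕ)sₕ²/nₕ with Wₕ = Nₕ/19904:
  West: (7751/19904)²·(1−1583/7751)·110500/1583 = 8.423697
  South: (12153/19904)²·(1−541/12153)·50880/541 = 33.501144
  → Var(ȳ_str) = 41.924841.
Var(ȳ_srs) = (1 − 2124/19904)·129800/2124 = 54.589809.
deff = 41.924841 / 54.589809 = 0.7680.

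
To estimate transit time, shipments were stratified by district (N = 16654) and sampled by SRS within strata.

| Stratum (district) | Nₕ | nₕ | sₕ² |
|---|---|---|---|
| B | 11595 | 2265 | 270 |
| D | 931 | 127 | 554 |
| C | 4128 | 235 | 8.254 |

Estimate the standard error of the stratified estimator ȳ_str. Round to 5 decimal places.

0.24557

Var(ȳ_str) = Σₕ Wₕ²(1 − fₕ)sₕ²/nₕ with Wₕ = Nₕ/N, N = 16654.
B: Wₕ = 0.69622913; term = 0.69622913²·(1 − 0.19534282)·270/2265 = 0.046495491.
D: Wₕ = 0.05590249; term = 0.05590249²·(1 − 0.13641246)·554/127 = 0.011772661.
C: Wₕ = 0.24786838; term = 0.24786838²·(1 − 0.05692829)·8.254/235 = 0.0020350898.
Sum = 0.060303242.
SE = √(0.060303242) = 0.24557.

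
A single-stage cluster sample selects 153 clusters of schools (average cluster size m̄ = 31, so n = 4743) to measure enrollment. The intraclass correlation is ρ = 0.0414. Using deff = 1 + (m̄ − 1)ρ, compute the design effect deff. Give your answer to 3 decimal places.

deff = 1 + (31 − 1)·0.0414 = 1 + 1.242 = 2.242.

2.242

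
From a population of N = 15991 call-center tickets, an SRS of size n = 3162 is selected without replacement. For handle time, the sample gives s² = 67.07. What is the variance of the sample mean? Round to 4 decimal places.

0.0170

Under SRS without replacement, Var(ȳ) = (1 − f)·s²/n with f = n/N = 3162/15991 = 0.19773623.
Var(ȳ) = (1 − 0.19773623)·67.07/3162 = 0.80226377·0.021211259 = 0.017017024.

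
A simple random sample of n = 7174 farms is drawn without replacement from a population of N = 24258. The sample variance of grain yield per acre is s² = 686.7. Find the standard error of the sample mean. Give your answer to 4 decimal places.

0.2596

Under SRS without replacement, Var(ȳ) = (1 − f)·s²/n with f = n/N = 7174/24258 = 0.29573749.
Var(ȳ) = (1 − 0.29573749)·686.7/7174 = 0.70426251·0.095720658 = 0.067412471.
SE(ȳ) = √(0.067412471) = 0.2596.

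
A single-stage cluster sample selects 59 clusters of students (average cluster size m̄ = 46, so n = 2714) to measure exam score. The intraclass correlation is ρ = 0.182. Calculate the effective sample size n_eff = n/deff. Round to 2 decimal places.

deff = 1 + (46 − 1)·0.182 = 1 + 8.19 = 9.19.
n_eff = 2714 / 9.19 = 295.32.

295.32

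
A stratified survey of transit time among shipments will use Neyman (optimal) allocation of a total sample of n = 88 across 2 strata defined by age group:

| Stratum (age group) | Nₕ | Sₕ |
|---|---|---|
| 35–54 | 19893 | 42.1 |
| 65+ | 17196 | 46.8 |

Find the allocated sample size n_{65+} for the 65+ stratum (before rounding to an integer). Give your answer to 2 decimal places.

Neyman allocation: nₕ = n·NₕSₕ / Σⱼ NⱼSⱼ.
Σ NⱼSⱼ = 19893·42.1 + 17196·46.8 = 1.6422681 × 10^6.
n_{65+} = 88·17196·46.8 / (1.6422681 × 10^6) = 43.12.

43.12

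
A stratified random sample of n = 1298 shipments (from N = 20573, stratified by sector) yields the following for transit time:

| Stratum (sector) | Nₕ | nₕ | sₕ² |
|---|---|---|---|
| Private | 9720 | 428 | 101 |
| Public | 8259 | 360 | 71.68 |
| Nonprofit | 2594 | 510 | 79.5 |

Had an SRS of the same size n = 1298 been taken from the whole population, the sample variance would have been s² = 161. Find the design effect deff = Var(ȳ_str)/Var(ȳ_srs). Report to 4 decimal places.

0.7145

Var(ȳ_str) = Σ Wₕ²(1−fₕ)sₕ²/nₕ with Wₕ = Nₕ/20573:
  Private: (9720/20573)²·(1−428/9720)·101/428 = 0.050356765
  Public: (8259/20573)²·(1−360/8259)·71.68/360 = 0.030690207
  Nonprofit: (2594/20573)²·(1−510/2594)·79.5/510 = 0.0019909914
  → Var(ȳ_str) = 0.083037963.
Var(ȳ_srs) = (1 − 1298/20573)·161/1298 = 0.11621119.
deff = 0.083037963 / 0.11621119 = 0.7145.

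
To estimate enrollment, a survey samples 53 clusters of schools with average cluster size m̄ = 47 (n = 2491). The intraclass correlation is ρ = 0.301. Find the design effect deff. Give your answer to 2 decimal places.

14.85

deff = 1 + (47 − 1)·0.301 = 1 + 13.846 = 14.846.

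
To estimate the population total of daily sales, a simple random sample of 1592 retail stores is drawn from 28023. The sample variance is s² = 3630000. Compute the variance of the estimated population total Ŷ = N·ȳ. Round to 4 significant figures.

1.689 × 10^12

Var(Ŷ) = N²·Var(ȳ) = N²·(1 − n/N)·s²/n.
f = 1592/28023 = 0.05681048; Var(ȳ) = 0.94318952·3630000/1592 = 2150.6143.
Var(Ŷ) = 28023² · 2150.6143 = 1.6888527 × 10^12.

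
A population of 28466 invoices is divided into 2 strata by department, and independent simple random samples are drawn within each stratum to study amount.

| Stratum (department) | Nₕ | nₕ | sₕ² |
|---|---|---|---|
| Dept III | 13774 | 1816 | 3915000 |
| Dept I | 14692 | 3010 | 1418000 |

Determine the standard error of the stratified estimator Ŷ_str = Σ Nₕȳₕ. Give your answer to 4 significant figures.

Var(Ŷ_str) = Σₕ Nₕ²(1 − fₕ)sₕ²/nₕ.
Dept III: 13774²·(1 − 1816/13774)·3915000/1816 = 3.5508682 × 10^11.
Dept I: 14692²·(1 − 3010/14692)·1418000/3010 = 8.0855182 × 10^10.
Sum = 4.35942 × 10^11.
SE = √(4.35942 × 10^11) = 660300.

660300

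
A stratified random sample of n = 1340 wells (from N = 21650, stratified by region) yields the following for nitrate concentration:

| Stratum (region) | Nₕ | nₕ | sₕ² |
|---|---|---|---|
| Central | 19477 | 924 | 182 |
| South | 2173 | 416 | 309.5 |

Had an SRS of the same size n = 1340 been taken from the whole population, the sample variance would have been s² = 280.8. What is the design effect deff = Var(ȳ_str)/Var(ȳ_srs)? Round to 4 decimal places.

Var(ȳ_str) = Σ Wₕ²(1−fₕ)sₕ²/nₕ with Wₕ = Nₕ/21650:
  Central: (19477/21650)²·(1−924/19477)·182/924 = 0.15185176
  South: (2173/21650)²·(1−416/2173)·309.5/416 = 0.0060601449
  → Var(ȳ_str) = 0.1579119.
Var(ȳ_srs) = (1 − 1340/21650)·280.8/1340 = 0.19658226.
deff = 0.1579119 / 0.19658226 = 0.8033.

0.8033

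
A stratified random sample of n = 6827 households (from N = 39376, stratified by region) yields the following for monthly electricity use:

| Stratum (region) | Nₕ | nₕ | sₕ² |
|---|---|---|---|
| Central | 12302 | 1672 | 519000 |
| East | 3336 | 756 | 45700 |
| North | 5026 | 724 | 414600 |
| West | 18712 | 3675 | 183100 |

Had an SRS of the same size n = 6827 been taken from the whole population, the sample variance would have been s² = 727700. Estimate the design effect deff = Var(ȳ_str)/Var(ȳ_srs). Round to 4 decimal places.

Var(ȳ_str) = Σ Wₕ²(1−fₕ)sₕ²/nₕ with Wₕ = Nₕ/39376:
  Central: (12302/39376)²·(1−1672/12302)·519000/1672 = 26.180436
  East: (3336/39376)²·(1−756/3336)·45700/756 = 0.33556523
  North: (5026/39376)²·(1−724/5026)·414600/724 = 7.9858368
  West: (18712/39376)²·(1−3675/18712)·183100/3675 = 9.0416818
  → Var(ȳ_str) = 43.54352.
Var(ȳ_srs) = (1 − 6827/39376)·727700/6827 = 88.110675.
deff = 43.54352 / 88.110675 = 0.4942.

0.4942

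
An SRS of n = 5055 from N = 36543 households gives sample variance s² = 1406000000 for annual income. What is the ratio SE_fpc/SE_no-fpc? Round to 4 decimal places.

f = n/N = 5055/36543 = 0.13833019.
SE_no-fpc = √(s²/n) = 527.39023; SE_fpc = √((1−f)s²/n) = 489.55616.
Ratio = √(1−f) = 0.92826172.

0.9283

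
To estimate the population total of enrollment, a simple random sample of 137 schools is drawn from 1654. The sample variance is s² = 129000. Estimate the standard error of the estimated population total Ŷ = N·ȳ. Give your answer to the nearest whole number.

Var(Ŷ) = N²·Var(ȳ) = N²·(1 − n/N)·s²/n.
f = 137/1654 = 0.08282950; Var(ȳ) = 0.91717050·129000/137 = 863.61309.
Var(Ŷ) = 1654² · 863.61309 = 2.3626001 × 10^9.
SE(Ŷ) = √(2.3626001 × 10^9) = 48607.

48607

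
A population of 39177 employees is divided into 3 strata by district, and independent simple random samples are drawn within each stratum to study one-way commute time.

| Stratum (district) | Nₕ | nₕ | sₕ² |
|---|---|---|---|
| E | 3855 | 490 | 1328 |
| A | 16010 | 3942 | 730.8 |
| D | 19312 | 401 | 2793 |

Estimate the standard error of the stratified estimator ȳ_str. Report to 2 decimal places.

1.31

Var(ȳ_str) = Σₕ Wₕ²(1 − fₕ)sₕ²/nₕ with Wₕ = Nₕ/N, N = 39177.
E: Wₕ = 0.09839957; term = 0.09839957²·(1 − 0.12710765)·1328/490 = 0.022905991.
A: Wₕ = 0.40865814; term = 0.40865814²·(1 − 0.24622111)·730.8/3942 = 0.023337063.
D: Wₕ = 0.49294229; term = 0.49294229²·(1 − 0.02076429)·2793/401 = 1.6573184.
Sum = 1.7035615.
SE = √(1.7035615) = 1.31.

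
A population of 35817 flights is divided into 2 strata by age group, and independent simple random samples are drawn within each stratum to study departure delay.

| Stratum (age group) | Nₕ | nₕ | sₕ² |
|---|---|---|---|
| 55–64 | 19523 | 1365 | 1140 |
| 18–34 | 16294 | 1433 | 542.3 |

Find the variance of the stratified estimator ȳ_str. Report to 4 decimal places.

Var(ȳ_str) = Σₕ Wₕ²(1 − fₕ)sₕ²/nₕ with Wₕ = Nₕ/N, N = 35817.
55–64: Wₕ = 0.54507636; term = 0.54507636²·(1 − 0.06991753)·1140/1365 = 0.23078541.
18–34: Wₕ = 0.45492364; term = 0.45492364²·(1 − 0.08794648)·542.3/1433 = 0.071431661.
Sum = 0.30221707.

0.3022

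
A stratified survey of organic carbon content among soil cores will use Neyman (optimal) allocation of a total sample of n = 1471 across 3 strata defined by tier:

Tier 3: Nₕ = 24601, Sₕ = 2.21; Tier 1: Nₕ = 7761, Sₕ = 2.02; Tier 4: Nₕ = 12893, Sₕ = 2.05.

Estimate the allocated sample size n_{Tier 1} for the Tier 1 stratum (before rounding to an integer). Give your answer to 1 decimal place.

Neyman allocation: nₕ = n·NₕSₕ / Σⱼ NⱼSⱼ.
Σ NⱼSⱼ = 24601·2.21 + 7761·2.02 + 12893·2.05 = 96476.08.
n_{Tier 1} = 1471·7761·2.02 / 96476.08 = 239.0.

239.0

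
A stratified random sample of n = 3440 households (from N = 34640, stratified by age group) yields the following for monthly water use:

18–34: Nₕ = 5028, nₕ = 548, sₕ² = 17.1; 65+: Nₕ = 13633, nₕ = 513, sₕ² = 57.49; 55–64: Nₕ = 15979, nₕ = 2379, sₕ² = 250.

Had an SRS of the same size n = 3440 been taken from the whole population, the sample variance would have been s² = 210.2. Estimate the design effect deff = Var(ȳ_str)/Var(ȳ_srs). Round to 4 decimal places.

0.6600

Var(ȳ_str) = Σ Wₕ²(1−fₕ)sₕ²/nₕ with Wₕ = Nₕ/34640:
  18–34: (5028/34640)²·(1−548/5028)·17.1/548 = 5.8577802 × 10^-4
  65+: (13633/34640)²·(1−513/13633)·57.49/513 = 0.016704922
  55–64: (15979/34640)²·(1−2379/15979)·250/2379 = 0.019031732
  → Var(ȳ_str) = 0.036322432.
Var(ȳ_srs) = (1 − 3440/34640)·210.2/3440 = 0.055036522.
deff = 0.036322432 / 0.055036522 = 0.6600.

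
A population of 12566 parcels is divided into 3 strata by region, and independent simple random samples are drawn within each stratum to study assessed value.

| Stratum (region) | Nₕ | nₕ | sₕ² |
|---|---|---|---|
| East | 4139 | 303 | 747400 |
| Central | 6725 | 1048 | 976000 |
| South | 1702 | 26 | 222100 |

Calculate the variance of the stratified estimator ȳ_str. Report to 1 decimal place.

Var(ȳ_str) = Σₕ Wₕ²(1 − fₕ)sₕ²/nₕ with Wₕ = Nₕ/N, N = 12566.
East: Wₕ = 0.32938087; term = 0.32938087²·(1 − 0.07320609)·747400/303 = 248.0221.
Central: Wₕ = 0.53517428; term = 0.53517428²·(1 − 0.15583643)·976000/1048 = 225.16745.
South: Wₕ = 0.13544485; term = 0.13544485²·(1 − 0.01527615)·222100/26 = 154.31732.
Sum = 627.50687.

627.5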